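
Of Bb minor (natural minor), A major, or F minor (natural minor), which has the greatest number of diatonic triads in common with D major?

A major

Triads of D major: D major (I), E minor (ii), F# minor (iii), G major (IV), A major (V), B minor (vi), C# diminished (vii°).
Bb minor (natural minor) shares 0: none.
A major shares 4: D, F#m, A, Bm.
F minor (natural minor) shares 0: none.
The most common triads (4) are shared with A major.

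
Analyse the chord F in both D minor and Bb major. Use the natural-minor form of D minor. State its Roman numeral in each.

The scale of D minor (natural minor) is D E F G A Bb C; F is degree 3, and the triad built there (F-A-C) is major, so it is III.
The scale of Bb major is Bb C D Eb F G A; F is degree 5, and the triad built there (F-A-C) is major, so it is V.

III in D minor; V in Bb major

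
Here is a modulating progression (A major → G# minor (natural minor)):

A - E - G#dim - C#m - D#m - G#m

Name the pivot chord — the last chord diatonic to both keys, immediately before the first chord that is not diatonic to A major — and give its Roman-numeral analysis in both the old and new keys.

C#m — iii in A major, iv in G# minor

Chords diatonic to A major: A, Bm, C#m, D, E, F#m, G#dim.
Reading the progression, the first chord not in that set is D#m, so the modulation leaves A major there.
The chord immediately before D#m is C#m, which is diatonic to both keys: iii in A major and iv in G# minor.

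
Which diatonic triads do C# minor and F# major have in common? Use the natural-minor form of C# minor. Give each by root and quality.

G#m, B

Triads in C# minor (natural minor): C#m (i), D#dim (ii°), E (III), F#m (iv), G#m (v), A (VI), B (VII).
Triads in F# major: F# (I), G#m (ii), A#m (iii), B (IV), C# (V), D#m (vi), E#dim (vii°).
Shared triads with their functions: G#m (v in C# minor, ii in F# major); B (VII in C# minor, IV in F# major).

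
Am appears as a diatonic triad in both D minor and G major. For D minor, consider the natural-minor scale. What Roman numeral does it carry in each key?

v in D minor; ii in G major

The scale of D minor (natural minor) is D E F G A Bb C; A is degree 5, and the triad built there (A-C-E) is minor, so it is v.
The scale of G major is G A B C D E F#; A is degree 2, and the triad built there (A-C-E) is minor, so it is ii.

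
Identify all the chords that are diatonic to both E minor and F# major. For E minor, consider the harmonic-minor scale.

Triads in E minor (harmonic minor): E minor (i), F# diminished (ii°), G augmented (III+), A minor (iv), B major (V), C major (VI), D# diminished (vii°).
Triads in F# major: F# major (I), G# minor (ii), A# minor (iii), B major (IV), C# major (V), D# minor (vi), E# diminished (vii°).
Shared triads with their functions: B major (V in E minor, IV in F# major).

B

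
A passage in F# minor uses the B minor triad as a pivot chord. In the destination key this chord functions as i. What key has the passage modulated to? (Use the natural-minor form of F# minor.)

B minor

The numeral i denotes a minor triad on scale degree 1. With B on degree 1, the tonic of the new key is B.
Degree 1 carries a minor triad in minor keys, so the destination is B minor.
Check: the diatonic triads of B minor (natural minor) are Bm (i), C#dim (ii°), D (III), Em (iv), F#m (v), G (VI), A (VII) — B minor is indeed i.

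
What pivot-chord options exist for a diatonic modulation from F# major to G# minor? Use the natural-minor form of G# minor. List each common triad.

Triads in F# major: F# (I), G#m (ii), A#m (iii), B (IV), C# (V), D#m (vi), E#dim (vii°).
Triads in G# minor (natural minor): G#m (i), A#dim (ii°), B (III), C#m (iv), D#m (v), E (VI), F# (VII).
Shared triads with their functions: F# (I in F# major, VII in G# minor); G#m (ii in F# major, i in G# minor); B (IV in F# major, III in G# minor); D#m (vi in F# major, v in G# minor).

F#, G#m, B, D#m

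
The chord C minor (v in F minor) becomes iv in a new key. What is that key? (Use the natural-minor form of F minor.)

The numeral iv denotes a minor triad on scale degree 4. With C on degree 4, the tonic of the new key is G.
Degree 4 carries a minor triad in minor keys, so the destination is G minor.
Check: the diatonic triads of G minor (natural minor) are Gm (i), Adim (ii°), B♭ (III), Cm (iv), Dm (v), E♭ (VI), F (VII) — C minor is indeed iv.

G minor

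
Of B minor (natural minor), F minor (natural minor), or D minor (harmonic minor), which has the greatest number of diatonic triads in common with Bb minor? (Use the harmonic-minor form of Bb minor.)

Triads of Bb minor (harmonic minor): Bbm (i), Cdim (ii°), Dbaug (III+), Ebm (iv), F (V), Gb (VI), Adim (vii°).
B minor (natural minor) shares 0: none.
F minor (natural minor) shares 1: Bbm.
D minor (harmonic minor) shares 0: none.
The most common triads (1) are shared with F minor.

F minor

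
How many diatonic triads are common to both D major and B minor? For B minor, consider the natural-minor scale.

Diatonic triads of D major: D (I), Em (ii), F#m (iii), G (IV), A (V), Bm (vi), C#dim (vii°).
Diatonic triads of B minor (natural minor): Bm (i), C#dim (ii°), D (III), Em (iv), F#m (v), G (VI), A (VII).
Matching root and quality in both lists: D, Em, F#m, G, A, Bm, C#dim.
That gives 7 common triads.

7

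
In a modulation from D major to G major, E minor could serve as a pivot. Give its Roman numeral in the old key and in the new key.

The scale of D major is D E F# G A B C#; E is degree 2, and the triad built there (E-G-B) is minor, so it is ii.
The scale of G major is G A B C D E F#; E is degree 6, and the triad built there (E-G-B) is minor, so it is vi.

ii in D major; vi in G major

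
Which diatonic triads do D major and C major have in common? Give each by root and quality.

Em, G

Triads in D major: D (I), Em (ii), F#m (iii), G (IV), A (V), Bm (vi), C#dim (vii°).
Triads in C major: C (I), Dm (ii), Em (iii), F (IV), G (V), Am (vi), Bdim (vii°).
Shared triads with their functions: Em (ii in D major, iii in C major); G (IV in D major, V in C major).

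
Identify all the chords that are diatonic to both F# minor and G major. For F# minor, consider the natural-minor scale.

Triads in F# minor (natural minor): F#m (i), G#dim (ii°), A (III), Bm (iv), C#m (v), D (VI), E (VII).
Triads in G major: G (I), Am (ii), Bm (iii), C (IV), D (V), Em (vi), F#dim (vii°).
Shared triads with their functions: Bm (iv in F# minor, iii in G major); D (VI in F# minor, V in G major).

Bm, D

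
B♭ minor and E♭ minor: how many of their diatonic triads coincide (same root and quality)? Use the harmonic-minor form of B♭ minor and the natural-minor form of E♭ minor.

3

Diatonic triads of B♭ minor (harmonic minor): B♭ minor (i), C diminished (ii°), D♭ augmented (III+), E♭ minor (iv), F major (V), G♭ major (VI), A diminished (vii°).
Diatonic triads of E♭ minor (natural minor): E♭ minor (i), F diminished (ii°), G♭ major (III), A♭ minor (iv), B♭ minor (v), C♭ major (VI), D♭ major (VII).
Matching root and quality in both lists: B♭ minor, E♭ minor, G♭ major.
That gives 3 common triads.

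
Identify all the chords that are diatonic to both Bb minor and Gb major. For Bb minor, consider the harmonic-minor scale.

Bbm, Ebm, Gb

Triads in Bb minor (harmonic minor): Bb minor (i), C diminished (ii°), Db augmented (III+), Eb minor (iv), F major (V), Gb major (VI), A diminished (vii°).
Triads in Gb major: Gb major (I), Ab minor (ii), Bb minor (iii), Cb major (IV), Db major (V), Eb minor (vi), F diminished (vii°).
Shared triads with their functions: Bb minor (i in Bb minor, iii in Gb major); Eb minor (iv in Bb minor, vi in Gb major); Gb major (VI in Bb minor, I in Gb major).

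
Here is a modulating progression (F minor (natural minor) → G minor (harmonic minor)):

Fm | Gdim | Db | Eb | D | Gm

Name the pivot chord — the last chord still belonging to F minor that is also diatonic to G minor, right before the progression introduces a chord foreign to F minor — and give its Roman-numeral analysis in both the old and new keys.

Chords diatonic to F minor: Fm, Gdim, Ab, Bbm, Cm, Db, Eb.
Reading the progression, the first chord not in that set is D, so the modulation leaves F minor there.
The chord immediately before D is Eb, which is diatonic to both keys: VII in F minor and VI in G minor.

Eb — VII in F minor, VI in G minor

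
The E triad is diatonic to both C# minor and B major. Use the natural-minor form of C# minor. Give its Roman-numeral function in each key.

The scale of C# minor (natural minor) is C# D# E F# G# A B; E is degree 3, and the triad built there (E-G#-B) is major, so it is III.
The scale of B major is B C# D# E F# G# A#; E is degree 4, and the triad built there (E-G#-B) is major, so it is IV.

III in C# minor; IV in B major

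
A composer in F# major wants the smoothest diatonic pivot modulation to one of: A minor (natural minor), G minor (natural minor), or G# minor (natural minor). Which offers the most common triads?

Triads of F# major: F# (I), G#m (ii), A#m (iii), B (IV), C# (V), D#m (vi), E#dim (vii°).
A minor (natural minor) shares 0: none.
G minor (natural minor) shares 0: none.
G# minor (natural minor) shares 4: F#, G#m, B, D#m.
The most common triads (4) are shared with G# minor.

G# minor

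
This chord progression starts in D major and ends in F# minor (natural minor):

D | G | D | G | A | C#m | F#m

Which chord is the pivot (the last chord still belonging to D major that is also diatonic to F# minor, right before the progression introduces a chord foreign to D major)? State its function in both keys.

Chords diatonic to D major: D, Em, F#m, G, A, Bm, C#dim.
Reading the progression, the first chord not in that set is C#m, so the modulation leaves D major there.
The chord immediately before C#m is A, which is diatonic to both keys: V in D major and III in F# minor.

A — V in D major, III in F# minor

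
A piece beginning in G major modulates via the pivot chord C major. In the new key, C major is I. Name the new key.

The numeral I denotes a major triad on scale degree 1. With C on degree 1, the tonic of the new key is C.
Degree 1 carries a major triad in major keys, so the destination is C major.
Check: the diatonic triads of C major are C (I), Dm (ii), Em (iii), F (IV), G (V), Am (vi), Bdim (vii°) — C major is indeed I.

C major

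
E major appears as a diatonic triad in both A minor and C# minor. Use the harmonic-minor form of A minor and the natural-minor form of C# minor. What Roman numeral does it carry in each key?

The scale of A minor (harmonic minor) is A B C D E F G#; E is degree 5, and the triad built there (E-G#-B) is major, so it is V.
The scale of C# minor (natural minor) is C# D# E F# G# A B; E is degree 3, and the triad built there (E-G#-B) is major, so it is III.

V in A minor; III in C# minor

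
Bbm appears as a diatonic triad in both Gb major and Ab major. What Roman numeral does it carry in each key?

iii in Gb major; ii in Ab major

The scale of Gb major is Gb Ab Bb Cb Db Eb F; Bb is degree 3, and the triad built there (Bb-Db-F) is minor, so it is iii.
The scale of Ab major is Ab Bb C Db Eb F G; Bb is degree 2, and the triad built there (Bb-Db-F) is minor, so it is ii.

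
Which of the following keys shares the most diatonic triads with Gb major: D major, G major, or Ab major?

Triads of Gb major: Gb (I), Abm (ii), Bbm (iii), Cb (IV), Db (V), Ebm (vi), Fdim (vii°).
D major shares 0: none.
G major shares 0: none.
Ab major shares 2: Bbm, Db.
The most common triads (2) are shared with Ab major.

Ab major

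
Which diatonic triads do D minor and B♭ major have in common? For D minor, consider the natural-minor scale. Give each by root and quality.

Dm, F, Gm, B♭

Triads in D minor (natural minor): D minor (i), E diminished (ii°), F major (III), G minor (iv), A minor (v), B♭ major (VI), C major (VII).
Triads in B♭ major: B♭ major (I), C minor (ii), D minor (iii), E♭ major (IV), F major (V), G minor (vi), A diminished (vii°).
Shared triads with their functions: D minor (i in D minor, iii in B♭ major); F major (III in D minor, V in B♭ major); G minor (iv in D minor, vi in B♭ major); B♭ major (VI in D minor, I in B♭ major).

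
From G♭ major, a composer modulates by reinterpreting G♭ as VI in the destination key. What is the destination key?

B♭ minor

The numeral VI denotes a major triad on scale degree 6. With G♭ on degree 6, the tonic of the new key is B♭.
Degree 6 carries a major triad in minor keys, so the destination is B♭ minor.
Check: the diatonic triads of B♭ minor (natural minor) are B♭m (i), Cdim (ii°), D♭ (III), E♭m (iv), Fm (v), G♭ (VI), A♭ (VII) — G♭ is indeed VI.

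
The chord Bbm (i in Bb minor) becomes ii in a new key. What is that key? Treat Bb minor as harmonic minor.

Ab major

The numeral ii denotes a minor triad on scale degree 2. With Bb on degree 2, the tonic of the new key is Ab.
Degree 2 carries a minor triad in major keys, so the destination is Ab major.
Check: the diatonic triads of Ab major are Ab (I), Bbm (ii), Cm (iii), Db (IV), Eb (V), Fm (vi), Gdim (vii°) — Bbm is indeed ii.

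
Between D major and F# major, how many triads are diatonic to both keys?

0

Diatonic triads of D major: D (I), Em (ii), F#m (iii), G (IV), A (V), Bm (vi), C#dim (vii°).
Diatonic triads of F# major: F# (I), G#m (ii), A#m (iii), B (IV), C# (V), D#m (vi), E#dim (vii°).
No triad has the same root and quality in both keys.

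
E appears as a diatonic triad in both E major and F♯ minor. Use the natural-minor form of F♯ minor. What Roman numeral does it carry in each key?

I in E major; VII in F♯ minor

The scale of E major is E F♯ G♯ A B C♯ D♯; E is degree 1, and the triad built there (E-G♯-B) is major, so it is I.
The scale of F♯ minor (natural minor) is F♯ G♯ A B C♯ D E; E is degree 7, and the triad built there (E-G♯-B) is major, so it is VII.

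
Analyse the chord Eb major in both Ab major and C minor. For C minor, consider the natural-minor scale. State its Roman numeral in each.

V in Ab major; III in C minor

The scale of Ab major is Ab Bb C Db Eb F G; Eb is degree 5, and the triad built there (Eb-G-Bb) is major, so it is V.
The scale of C minor (natural minor) is C D Eb F G Ab Bb; Eb is degree 3, and the triad built there (Eb-G-Bb) is major, so it is III.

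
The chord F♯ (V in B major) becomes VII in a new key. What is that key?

The numeral VII denotes a major triad on scale degree 7. With F♯ on degree 7, the tonic of the new key is G♯.
Degree 7 carries a major triad in natural-minor keys, so the destination is G♯ minor.
Check: the diatonic triads of G♯ minor (natural minor) are G♯m (i), A♯dim (ii°), B (III), C♯m (iv), D♯m (v), E (VI), F♯ (VII) — F♯ is indeed VII.

G♯ minor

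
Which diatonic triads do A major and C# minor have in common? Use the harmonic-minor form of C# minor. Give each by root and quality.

Triads in A major: A major (I), B minor (ii), C# minor (iii), D major (IV), E major (V), F# minor (vi), G# diminished (vii°).
Triads in C# minor (harmonic minor): C# minor (i), D# diminished (ii°), E augmented (III+), F# minor (iv), G# major (V), A major (VI), B# diminished (vii°).
Shared triads with their functions: A major (I in A major, VI in C# minor); C# minor (iii in A major, i in C# minor); F# minor (vi in A major, iv in C# minor).

A, C#m, F#m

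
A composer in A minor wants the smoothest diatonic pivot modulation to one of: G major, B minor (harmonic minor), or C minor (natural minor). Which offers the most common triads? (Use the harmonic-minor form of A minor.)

Triads of A minor (harmonic minor): Am (i), Bdim (ii°), Caug (III+), Dm (iv), E (V), F (VI), G♯dim (vii°).
G major shares 1: Am.
B minor (harmonic minor) shares 0: none.
C minor (natural minor) shares 0: none.
The most common triads (1) are shared with G major.

G major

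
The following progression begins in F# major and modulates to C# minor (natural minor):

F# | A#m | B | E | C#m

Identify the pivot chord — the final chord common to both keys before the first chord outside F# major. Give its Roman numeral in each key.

B — IV in F# major, VII in C# minor

Chords diatonic to F# major: F#, G#m, A#m, B, C#, D#m, E#dim.
Reading the progression, the first chord not in that set is E, so the modulation leaves F# major there.
The chord immediately before E is B, which is diatonic to both keys: IV in F# major and VII in C# minor.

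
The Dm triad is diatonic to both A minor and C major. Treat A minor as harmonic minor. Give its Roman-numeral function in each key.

iv in A minor; ii in C major

The scale of A minor (harmonic minor) is A B C D E F G#; D is degree 4, and the triad built there (D-F-A) is minor, so it is iv.
The scale of C major is C D E F G A B; D is degree 2, and the triad built there (D-F-A) is minor, so it is ii.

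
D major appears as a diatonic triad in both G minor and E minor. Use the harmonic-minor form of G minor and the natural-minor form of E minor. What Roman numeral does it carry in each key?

The scale of G minor (harmonic minor) is G A Bb C D Eb F#; D is degree 5, and the triad built there (D-F#-A) is major, so it is V.
The scale of E minor (natural minor) is E F# G A B C D; D is degree 7, and the triad built there (D-F#-A) is major, so it is VII.

V in G minor; VII in E minor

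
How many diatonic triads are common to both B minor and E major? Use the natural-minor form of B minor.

Diatonic triads of B minor (natural minor): Bm (i), C#dim (ii°), D (III), Em (iv), F#m (v), G (VI), A (VII).
Diatonic triads of E major: E (I), F#m (ii), G#m (iii), A (IV), B (V), C#m (vi), D#dim (vii°).
Matching root and quality in both lists: F#m, A.
That gives 2 common triads.

2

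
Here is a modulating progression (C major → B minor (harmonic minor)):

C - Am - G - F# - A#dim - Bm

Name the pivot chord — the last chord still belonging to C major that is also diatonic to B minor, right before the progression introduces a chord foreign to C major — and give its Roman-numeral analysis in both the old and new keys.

G — V in C major, VI in B minor

Chords diatonic to C major: C, Dm, Em, F, G, Am, Bdim.
Reading the progression, the first chord not in that set is F#, so the modulation leaves C major there.
The chord immediately before F# is G, which is diatonic to both keys: V in C major and VI in B minor.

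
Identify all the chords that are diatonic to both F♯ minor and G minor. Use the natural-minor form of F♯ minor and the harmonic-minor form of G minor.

Triads in F♯ minor (natural minor): F♯ minor (i), G♯ diminished (ii°), A major (III), B minor (iv), C♯ minor (v), D major (VI), E major (VII).
Triads in G minor (harmonic minor): G minor (i), A diminished (ii°), B♭ augmented (III+), C minor (iv), D major (V), E♭ major (VI), F♯ diminished (vii°).
Shared triads with their functions: D major (VI in F♯ minor, V in G minor).

D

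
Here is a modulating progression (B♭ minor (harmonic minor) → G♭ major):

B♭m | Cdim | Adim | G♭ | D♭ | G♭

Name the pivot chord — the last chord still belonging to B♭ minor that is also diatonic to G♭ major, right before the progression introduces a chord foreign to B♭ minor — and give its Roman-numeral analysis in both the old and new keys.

Chords diatonic to B♭ minor: B♭m, Cdim, D♭aug, E♭m, F, G♭, Adim.
Reading the progression, the first chord not in that set is D♭, so the modulation leaves B♭ minor there.
The chord immediately before D♭ is G♭, which is diatonic to both keys: VI in B♭ minor and I in G♭ major.

G♭ — VI in B♭ minor, I in G♭ major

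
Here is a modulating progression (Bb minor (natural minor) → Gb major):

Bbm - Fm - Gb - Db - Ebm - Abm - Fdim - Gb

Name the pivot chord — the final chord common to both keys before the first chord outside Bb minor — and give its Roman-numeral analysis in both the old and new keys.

Chords diatonic to Bb minor: Bbm, Cdim, Db, Ebm, Fm, Gb, Ab.
Reading the progression, the first chord not in that set is Abm, so the modulation leaves Bb minor there.
The chord immediately before Abm is Ebm, which is diatonic to both keys: iv in Bb minor and vi in Gb major.

Ebm — iv in Bb minor, vi in Gb major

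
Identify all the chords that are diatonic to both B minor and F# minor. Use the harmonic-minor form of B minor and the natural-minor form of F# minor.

Triads in B minor (harmonic minor): B minor (i), C# diminished (ii°), D augmented (III+), E minor (iv), F# major (V), G major (VI), A# diminished (vii°).
Triads in F# minor (natural minor): F# minor (i), G# diminished (ii°), A major (III), B minor (iv), C# minor (v), D major (VI), E major (VII).
Shared triads with their functions: B minor (i in B minor, iv in F# minor).

Bm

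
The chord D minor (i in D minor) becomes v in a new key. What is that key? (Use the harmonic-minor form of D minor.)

G minor

The numeral v denotes a minor triad on scale degree 5. With D on degree 5, the tonic of the new key is G.
Degree 5 carries a minor triad in natural-minor keys, so the destination is G minor.
Check: the diatonic triads of G minor (natural minor) are Gm (i), Adim (ii°), Bb (III), Cm (iv), Dm (v), Eb (VI), F (VII) — D minor is indeed v.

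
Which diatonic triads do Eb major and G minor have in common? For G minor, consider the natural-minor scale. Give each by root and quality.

Eb, Gm, Bb, Cm

Triads in Eb major: Eb (I), Fm (ii), Gm (iii), Ab (IV), Bb (V), Cm (vi), Ddim (vii°).
Triads in G minor (natural minor): Gm (i), Adim (ii°), Bb (III), Cm (iv), Dm (v), Eb (VI), F (VII).
Shared triads with their functions: Eb (I in Eb major, VI in G minor); Gm (iii in Eb major, i in G minor); Bb (V in Eb major, III in G minor); Cm (vi in Eb major, iv in G minor).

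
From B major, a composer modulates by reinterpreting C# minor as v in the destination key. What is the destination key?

The numeral v denotes a minor triad on scale degree 5. With C# on degree 5, the tonic of the new key is F#.
Degree 5 carries a minor triad in natural-minor keys, so the destination is F# minor.
Check: the diatonic triads of F# minor (natural minor) are F#m (i), G#dim (ii°), A (III), Bm (iv), C#m (v), D (VI), E (VII) — C# minor is indeed v.

F# minor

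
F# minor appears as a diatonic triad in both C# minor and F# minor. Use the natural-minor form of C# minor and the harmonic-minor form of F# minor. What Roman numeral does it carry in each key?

The scale of C# minor (natural minor) is C# D# E F# G# A B; F# is degree 4, and the triad built there (F#-A-C#) is minor, so it is iv.
The scale of F# minor (harmonic minor) is F# G# A B C# D E#; F# is degree 1, and the triad built there (F#-A-C#) is minor, so it is i.

iv in C# minor; i in F# minor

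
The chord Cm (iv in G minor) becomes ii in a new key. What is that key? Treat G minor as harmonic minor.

The numeral ii denotes a minor triad on scale degree 2. With C on degree 2, the tonic of the new key is Bb.
Degree 2 carries a minor triad in major keys, so the destination is Bb major.
Check: the diatonic triads of Bb major are Bb (I), Cm (ii), Dm (iii), Eb (IV), F (V), Gm (vi), Adim (vii°) — Cm is indeed ii.

Bb major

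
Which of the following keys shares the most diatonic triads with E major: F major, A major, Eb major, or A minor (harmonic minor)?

Triads of E major: E (I), F#m (ii), G#m (iii), A (IV), B (V), C#m (vi), D#dim (vii°).
F major shares 0: none.
A major shares 4: E, F#m, A, C#m.
Eb major shares 0: none.
A minor (harmonic minor) shares 1: E.
The most common triads (4) are shared with A major.

A major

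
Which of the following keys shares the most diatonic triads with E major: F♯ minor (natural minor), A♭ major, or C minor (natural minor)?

Triads of E major: E (I), F♯m (ii), G♯m (iii), A (IV), B (V), C♯m (vi), D♯dim (vii°).
F♯ minor (natural minor) shares 4: E, F♯m, A, C♯m.
A♭ major shares 0: none.
C minor (natural minor) shares 0: none.
The most common triads (4) are shared with F♯ minor.

F♯ minor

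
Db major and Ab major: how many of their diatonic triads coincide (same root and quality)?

Diatonic triads of Db major: Db (I), Ebm (ii), Fm (iii), Gb (IV), Ab (V), Bbm (vi), Cdim (vii°).
Diatonic triads of Ab major: Ab (I), Bbm (ii), Cm (iii), Db (IV), Eb (V), Fm (vi), Gdim (vii°).
Matching root and quality in both lists: Db, Fm, Ab, Bbm.
That gives 4 common triads.

4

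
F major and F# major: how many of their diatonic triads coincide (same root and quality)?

Diatonic triads of F major: F major (I), G minor (ii), A minor (iii), Bb major (IV), C major (V), D minor (vi), E diminished (vii°).
Diatonic triads of F# major: F# major (I), G# minor (ii), A# minor (iii), B major (IV), C# major (V), D# minor (vi), E# diminished (vii°).
No triad has the same root and quality in both keys.

0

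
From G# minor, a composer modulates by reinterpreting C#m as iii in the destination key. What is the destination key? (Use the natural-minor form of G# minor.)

The numeral iii denotes a minor triad on scale degree 3. With C# on degree 3, the tonic of the new key is A.
Degree 3 carries a minor triad in major keys, so the destination is A major.
Check: the diatonic triads of A major are A (I), Bm (ii), C#m (iii), D (IV), E (V), F#m (vi), G#dim (vii°) — C#m is indeed iii.

A major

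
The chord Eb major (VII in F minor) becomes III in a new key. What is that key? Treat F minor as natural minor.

The numeral III denotes a major triad on scale degree 3. With Eb on degree 3, the tonic of the new key is C.
Degree 3 carries a major triad in natural-minor keys, so the destination is C minor.
Check: the diatonic triads of C minor (natural minor) are Cm (i), Ddim (ii°), Eb (III), Fm (iv), Gm (v), Ab (VI), Bb (VII) — Eb major is indeed III.

C minor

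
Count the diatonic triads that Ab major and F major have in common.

0

Diatonic triads of Ab major: Ab major (I), Bb minor (ii), C minor (iii), Db major (IV), Eb major (V), F minor (vi), G diminished (vii°).
Diatonic triads of F major: F major (I), G minor (ii), A minor (iii), Bb major (IV), C major (V), D minor (vi), E diminished (vii°).
No triad has the same root and quality in both keys.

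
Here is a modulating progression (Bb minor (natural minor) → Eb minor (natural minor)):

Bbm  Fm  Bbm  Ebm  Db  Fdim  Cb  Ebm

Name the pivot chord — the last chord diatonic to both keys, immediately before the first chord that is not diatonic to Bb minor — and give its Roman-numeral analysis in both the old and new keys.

Db — III in Bb minor, VII in Eb minor

Chords diatonic to Bb minor: Bbm, Cdim, Db, Ebm, Fm, Gb, Ab.
Reading the progression, the first chord not in that set is Fdim, so the modulation leaves Bb minor there.
The chord immediately before Fdim is Db, which is diatonic to both keys: III in Bb minor and VII in Eb minor.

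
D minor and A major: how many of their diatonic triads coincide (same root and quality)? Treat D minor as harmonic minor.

1

Diatonic triads of D minor (harmonic minor): Dm (i), Edim (ii°), Faug (III+), Gm (iv), A (V), B♭ (VI), C♯dim (vii°).
Diatonic triads of A major: A (I), Bm (ii), C♯m (iii), D (IV), E (V), F♯m (vi), G♯dim (vii°).
Matching root and quality in both lists: A.
That gives 1 common triad.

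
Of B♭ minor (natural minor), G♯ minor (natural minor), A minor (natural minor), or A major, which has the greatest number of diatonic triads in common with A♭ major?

B♭ minor

Triads of A♭ major: A♭ (I), B♭m (ii), Cm (iii), D♭ (IV), E♭ (V), Fm (vi), Gdim (vii°).
B♭ minor (natural minor) shares 4: A♭, B♭m, D♭, Fm.
G♯ minor (natural minor) shares 0: none.
A minor (natural minor) shares 0: none.
A major shares 0: none.
The most common triads (4) are shared with B♭ minor.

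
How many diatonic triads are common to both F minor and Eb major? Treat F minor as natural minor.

4

Diatonic triads of F minor (natural minor): F minor (i), G diminished (ii°), Ab major (III), Bb minor (iv), C minor (v), Db major (VI), Eb major (VII).
Diatonic triads of Eb major: Eb major (I), F minor (ii), G minor (iii), Ab major (IV), Bb major (V), C minor (vi), D diminished (vii°).
Matching root and quality in both lists: F minor, Ab major, C minor, Eb major.
That gives 4 common triads.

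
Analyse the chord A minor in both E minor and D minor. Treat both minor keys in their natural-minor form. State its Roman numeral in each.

The scale of E minor (natural minor) is E F# G A B C D; A is degree 4, and the triad built there (A-C-E) is minor, so it is iv.
The scale of D minor (natural minor) is D E F G A Bb C; A is degree 5, and the triad built there (A-C-E) is minor, so it is v.

iv in E minor; v in D minor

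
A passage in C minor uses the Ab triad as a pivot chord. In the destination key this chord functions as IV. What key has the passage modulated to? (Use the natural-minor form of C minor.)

Eb major

The numeral IV denotes a major triad on scale degree 4. With Ab on degree 4, the tonic of the new key is Eb.
Degree 4 carries a major triad in major keys, so the destination is Eb major.
Check: the diatonic triads of Eb major are Eb (I), Fm (ii), Gm (iii), Ab (IV), Bb (V), Cm (vi), Ddim (vii°) — Ab is indeed IV.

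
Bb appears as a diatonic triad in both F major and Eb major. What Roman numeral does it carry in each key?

IV in F major; V in Eb major

The scale of F major is F G A Bb C D E; Bb is degree 4, and the triad built there (Bb-D-F) is major, so it is IV.
The scale of Eb major is Eb F G Ab Bb C D; Bb is degree 5, and the triad built there (Bb-D-F) is major, so it is V.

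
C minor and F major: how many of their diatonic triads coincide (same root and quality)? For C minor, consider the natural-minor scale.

2

Diatonic triads of C minor (natural minor): C minor (i), D diminished (ii°), Eb major (III), F minor (iv), G minor (v), Ab major (VI), Bb major (VII).
Diatonic triads of F major: F major (I), G minor (ii), A minor (iii), Bb major (IV), C major (V), D minor (vi), E diminished (vii°).
Matching root and quality in both lists: G minor, Bb major.
That gives 2 common triads.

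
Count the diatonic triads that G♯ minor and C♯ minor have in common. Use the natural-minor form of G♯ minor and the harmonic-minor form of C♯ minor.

Diatonic triads of G♯ minor (natural minor): G♯m (i), A♯dim (ii°), B (III), C♯m (iv), D♯m (v), E (VI), F♯ (VII).
Diatonic triads of C♯ minor (harmonic minor): C♯m (i), D♯dim (ii°), Eaug (III+), F♯m (iv), G♯ (V), A (VI), B♯dim (vii°).
Matching root and quality in both lists: C♯m.
That gives 1 common triad.

1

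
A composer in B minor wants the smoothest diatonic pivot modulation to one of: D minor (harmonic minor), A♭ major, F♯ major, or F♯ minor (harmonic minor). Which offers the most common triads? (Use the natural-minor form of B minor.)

Triads of B minor (natural minor): B minor (i), C♯ diminished (ii°), D major (III), E minor (iv), F♯ minor (v), G major (VI), A major (VII).
D minor (harmonic minor) shares 2: C♯dim, A.
A♭ major shares 0: none.
F♯ major shares 0: none.
F♯ minor (harmonic minor) shares 3: Bm, D, F♯m.
The most common triads (3) are shared with F♯ minor.

F♯ minor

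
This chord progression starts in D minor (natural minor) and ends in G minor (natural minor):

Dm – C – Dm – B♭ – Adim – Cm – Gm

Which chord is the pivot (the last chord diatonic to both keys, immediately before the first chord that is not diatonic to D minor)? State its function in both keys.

B♭ — VI in D minor, III in G minor

Chords diatonic to D minor: Dm, Edim, F, Gm, Am, B♭, C.
Reading the progression, the first chord not in that set is Adim, so the modulation leaves D minor there.
The chord immediately before Adim is B♭, which is diatonic to both keys: VI in D minor and III in G minor.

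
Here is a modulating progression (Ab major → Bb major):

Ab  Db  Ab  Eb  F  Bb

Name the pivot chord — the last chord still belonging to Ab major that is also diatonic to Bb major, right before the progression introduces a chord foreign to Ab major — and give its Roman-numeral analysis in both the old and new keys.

Chords diatonic to Ab major: Ab, Bbm, Cm, Db, Eb, Fm, Gdim.
Reading the progression, the first chord not in that set is F, so the modulation leaves Ab major there.
The chord immediately before F is Eb, which is diatonic to both keys: V in Ab major and IV in Bb major.

Eb — V in Ab major, IV in Bb major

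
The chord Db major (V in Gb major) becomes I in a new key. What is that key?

The numeral I denotes a major triad on scale degree 1. With Db on degree 1, the tonic of the new key is Db.
Degree 1 carries a major triad in major keys, so the destination is Db major.
Check: the diatonic triads of Db major are Db (I), Ebm (ii), Fm (iii), Gb (IV), Ab (V), Bbm (vi), Cdim (vii°) — Db major is indeed I.

Db major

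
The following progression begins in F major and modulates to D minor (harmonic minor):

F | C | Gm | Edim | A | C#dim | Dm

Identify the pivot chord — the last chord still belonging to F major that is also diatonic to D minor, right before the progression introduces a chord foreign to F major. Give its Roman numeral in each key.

Edim — vii° in F major, ii° in D minor

Chords diatonic to F major: F, Gm, Am, Bb, C, Dm, Edim.
Reading the progression, the first chord not in that set is A, so the modulation leaves F major there.
The chord immediately before A is Edim, which is diatonic to both keys: vii° in F major and ii° in D minor.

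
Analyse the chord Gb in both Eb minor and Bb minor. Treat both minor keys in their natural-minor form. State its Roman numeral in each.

The scale of Eb minor (natural minor) is Eb F Gb Ab Bb Cb Db; Gb is degree 3, and the triad built there (Gb-Bb-Db) is major, so it is III.
The scale of Bb minor (natural minor) is Bb C Db Eb F Gb Ab; Gb is degree 6, and the triad built there (Gb-Bb-Db) is major, so it is VI.

III in Eb minor; VI in Bb minor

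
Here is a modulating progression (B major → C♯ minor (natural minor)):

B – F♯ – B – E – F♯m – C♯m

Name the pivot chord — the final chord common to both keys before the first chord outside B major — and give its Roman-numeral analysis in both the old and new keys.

Chords diatonic to B major: B, C♯m, D♯m, E, F♯, G♯m, A♯dim.
Reading the progression, the first chord not in that set is F♯m, so the modulation leaves B major there.
The chord immediately before F♯m is E, which is diatonic to both keys: IV in B major and III in C♯ minor.

E — IV in B major, III in C♯ minor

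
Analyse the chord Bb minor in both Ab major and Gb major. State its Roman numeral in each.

ii in Ab major; iii in Gb major

The scale of Ab major is Ab Bb C Db Eb F G; Bb is degree 2, and the triad built there (Bb-Db-F) is minor, so it is ii.
The scale of Gb major is Gb Ab Bb Cb Db Eb F; Bb is degree 3, and the triad built there (Bb-Db-F) is minor, so it is iii.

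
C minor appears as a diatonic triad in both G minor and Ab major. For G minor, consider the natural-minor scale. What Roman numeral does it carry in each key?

iv in G minor; iii in Ab major

The scale of G minor (natural minor) is G A Bb C D Eb F; C is degree 4, and the triad built there (C-Eb-G) is minor, so it is iv.
The scale of Ab major is Ab Bb C Db Eb F G; C is degree 3, and the triad built there (C-Eb-G) is minor, so it is iii.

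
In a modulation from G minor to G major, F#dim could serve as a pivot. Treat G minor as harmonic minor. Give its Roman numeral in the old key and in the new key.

vii° in G minor; vii° in G major

The scale of G minor (harmonic minor) is G A Bb C D Eb F#; F# is degree 7, and the triad built there (F#-A-C) is diminished, so it is vii°.
The scale of G major is G A B C D E F#; F# is degree 7, and the triad built there (F#-A-C) is diminished, so it is vii°.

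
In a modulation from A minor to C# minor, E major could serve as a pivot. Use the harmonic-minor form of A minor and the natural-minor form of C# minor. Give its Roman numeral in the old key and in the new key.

V in A minor; III in C# minor

The scale of A minor (harmonic minor) is A B C D E F G#; E is degree 5, and the triad built there (E-G#-B) is major, so it is V.
The scale of C# minor (natural minor) is C# D# E F# G# A B; E is degree 3, and the triad built there (E-G#-B) is major, so it is III.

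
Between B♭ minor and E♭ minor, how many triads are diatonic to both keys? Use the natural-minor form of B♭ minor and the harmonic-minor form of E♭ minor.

Diatonic triads of B♭ minor (natural minor): B♭m (i), Cdim (ii°), D♭ (III), E♭m (iv), Fm (v), G♭ (VI), A♭ (VII).
Diatonic triads of E♭ minor (harmonic minor): E♭m (i), Fdim (ii°), G♭aug (III+), A♭m (iv), B♭ (V), C♭ (VI), Ddim (vii°).
Matching root and quality in both lists: E♭m.
That gives 1 common triad.

1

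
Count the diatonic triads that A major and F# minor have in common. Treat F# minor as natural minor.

7

Diatonic triads of A major: A (I), Bm (ii), C#m (iii), D (IV), E (V), F#m (vi), G#dim (vii°).
Diatonic triads of F# minor (natural minor): F#m (i), G#dim (ii°), A (III), Bm (iv), C#m (v), D (VI), E (VII).
Matching root and quality in both lists: A, Bm, C#m, D, E, F#m, G#dim.
That gives 7 common triads.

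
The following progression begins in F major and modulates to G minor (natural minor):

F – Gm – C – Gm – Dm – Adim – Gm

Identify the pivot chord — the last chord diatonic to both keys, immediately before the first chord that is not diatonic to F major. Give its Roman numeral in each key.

Dm — vi in F major, v in G minor

Chords diatonic to F major: F, Gm, Am, Bb, C, Dm, Edim.
Reading the progression, the first chord not in that set is Adim, so the modulation leaves F major there.
The chord immediately before Adim is Dm, which is diatonic to both keys: vi in F major and v in G minor.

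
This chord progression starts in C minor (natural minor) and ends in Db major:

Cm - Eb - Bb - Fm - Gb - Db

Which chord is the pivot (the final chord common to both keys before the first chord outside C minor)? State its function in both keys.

Chords diatonic to C minor: Cm, Ddim, Eb, Fm, Gm, Ab, Bb.
Reading the progression, the first chord not in that set is Gb, so the modulation leaves C minor there.
The chord immediately before Gb is Fm, which is diatonic to both keys: iv in C minor and iii in Db major.

Fm — iv in C minor, iii in Db major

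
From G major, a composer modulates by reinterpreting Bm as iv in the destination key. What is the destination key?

F# minor

The numeral iv denotes a minor triad on scale degree 4. With B on degree 4, the tonic of the new key is F#.
Degree 4 carries a minor triad in minor keys, so the destination is F# minor.
Check: the diatonic triads of F# minor (natural minor) are F#m (i), G#dim (ii°), A (III), Bm (iv), C#m (v), D (VI), E (VII) — Bm is indeed iv.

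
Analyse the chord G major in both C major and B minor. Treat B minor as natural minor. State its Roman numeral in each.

V in C major; VI in B minor

The scale of C major is C D E F G A B; G is degree 5, and the triad built there (G-B-D) is major, so it is V.
The scale of B minor (natural minor) is B C# D E F# G A; G is degree 6, and the triad built there (G-B-D) is major, so it is VI.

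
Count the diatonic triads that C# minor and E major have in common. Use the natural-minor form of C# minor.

7

Diatonic triads of C# minor (natural minor): C#m (i), D#dim (ii°), E (III), F#m (iv), G#m (v), A (VI), B (VII).
Diatonic triads of E major: E (I), F#m (ii), G#m (iii), A (IV), B (V), C#m (vi), D#dim (vii°).
Matching root and quality in both lists: C#m, D#dim, E, F#m, G#m, A, B.
That gives 7 common triads.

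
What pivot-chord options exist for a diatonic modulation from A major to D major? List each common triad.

Triads in A major: A major (I), B minor (ii), C# minor (iii), D major (IV), E major (V), F# minor (vi), G# diminished (vii°).
Triads in D major: D major (I), E minor (ii), F# minor (iii), G major (IV), A major (V), B minor (vi), C# diminished (vii°).
Shared triads with their functions: A major (I in A major, V in D major); B minor (ii in A major, vi in D major); D major (IV in A major, I in D major); F# minor (vi in A major, iii in D major).

A, Bm, D, F#m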